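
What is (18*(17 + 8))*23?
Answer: 10350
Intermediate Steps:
(18*(17 + 8))*23 = (18*25)*23 = 450*23 = 10350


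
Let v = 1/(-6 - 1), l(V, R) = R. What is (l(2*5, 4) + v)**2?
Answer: 729/49 ≈ 14.878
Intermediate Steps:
v = -1/7 (v = 1/(-7) = -1/7 ≈ -0.14286)
(l(2*5, 4) + v)**2 = (4 - 1/7)**2 = (27/7)**2 = 729/49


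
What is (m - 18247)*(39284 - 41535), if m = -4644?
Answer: 51527641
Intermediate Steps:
(m - 18247)*(39284 - 41535) = (-4644 - 18247)*(39284 - 41535) = -22891*(-2251) = 51527641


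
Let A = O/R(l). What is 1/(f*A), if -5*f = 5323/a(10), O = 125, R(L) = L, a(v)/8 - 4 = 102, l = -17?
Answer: 14416/133075 ≈ 0.10833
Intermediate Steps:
a(v) = 848 (a(v) = 32 + 8*102 = 32 + 816 = 848)
f = -5323/4240 (f = -5323/(5*848) = -⅕*5323/848 = -5323/4240 ≈ -1.2554)
A = -125/17 (A = 125/(-17) = 125*(-1/17) = -125/17 ≈ -7.3529)
1/(f*A) = 1/(-5323/4240*(-125/17)) = 1/(133075/14416) = 14416/133075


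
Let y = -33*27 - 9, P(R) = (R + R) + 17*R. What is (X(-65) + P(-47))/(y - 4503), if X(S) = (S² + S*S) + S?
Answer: -7492/5403 ≈ -1.3866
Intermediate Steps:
X(S) = S + 2*S² (X(S) = (S² + S²) + S = 2*S² + S = S + 2*S²)
P(R) = 19*R (P(R) = 2*R + 17*R = 19*R)
y = -900 (y = -891 - 9 = -900)
(X(-65) + P(-47))/(y - 4503) = (-65*(1 + 2*(-65)) + 19*(-47))/(-900 - 4503) = (-65*(1 - 130) - 893)/(-5403) = (-65*(-129) - 893)*(-1/5403) = (8385 - 893)*(-1/5403) = 7492*(-1/5403) = -7492/5403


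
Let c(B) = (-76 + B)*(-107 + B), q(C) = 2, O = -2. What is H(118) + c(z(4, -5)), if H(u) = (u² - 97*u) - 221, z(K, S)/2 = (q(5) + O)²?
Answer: 10389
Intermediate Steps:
z(K, S) = 0 (z(K, S) = 2*(2 - 2)² = 2*0² = 2*0 = 0)
c(B) = (-107 + B)*(-76 + B)
H(u) = -221 + u² - 97*u
H(118) + c(z(4, -5)) = (-221 + 118² - 97*118) + (8132 + 0² - 183*0) = (-221 + 13924 - 11446) + (8132 + 0 + 0) = 2257 + 8132 = 10389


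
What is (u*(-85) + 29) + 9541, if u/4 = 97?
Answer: -23410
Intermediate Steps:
u = 388 (u = 4*97 = 388)
(u*(-85) + 29) + 9541 = (388*(-85) + 29) + 9541 = (-32980 + 29) + 9541 = -32951 + 9541 = -23410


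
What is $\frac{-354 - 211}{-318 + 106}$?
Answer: $\frac{565}{212} \approx 2.6651$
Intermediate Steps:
$\frac{-354 - 211}{-318 + 106} = - \frac{565}{-212} = \left(-565\right) \left(- \frac{1}{212}\right) = \frac{565}{212}$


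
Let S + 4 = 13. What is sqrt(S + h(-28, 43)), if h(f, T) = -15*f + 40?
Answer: sqrt(469) ≈ 21.656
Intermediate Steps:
h(f, T) = 40 - 15*f
S = 9 (S = -4 + 13 = 9)
sqrt(S + h(-28, 43)) = sqrt(9 + (40 - 15*(-28))) = sqrt(9 + (40 + 420)) = sqrt(9 + 460) = sqrt(469)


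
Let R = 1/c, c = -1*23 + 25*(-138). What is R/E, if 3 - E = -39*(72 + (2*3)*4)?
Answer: -1/13013331 ≈ -7.6844e-8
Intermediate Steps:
c = -3473 (c = -23 - 3450 = -3473)
E = 3747 (E = 3 - (-39)*(72 + (2*3)*4) = 3 - (-39)*(72 + 6*4) = 3 - (-39)*(72 + 24) = 3 - (-39)*96 = 3 - 1*(-3744) = 3 + 3744 = 3747)
R = -1/3473 (R = 1/(-3473) = -1/3473 ≈ -0.00028794)
R/E = -1/3473/3747 = -1/3473*1/3747 = -1/13013331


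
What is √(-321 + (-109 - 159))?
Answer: I*√589 ≈ 24.269*I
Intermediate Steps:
√(-321 + (-109 - 159)) = √(-321 - 268) = √(-589) = I*√589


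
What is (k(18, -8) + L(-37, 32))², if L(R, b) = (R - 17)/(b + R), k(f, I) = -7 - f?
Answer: 5041/25 ≈ 201.64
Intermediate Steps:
L(R, b) = (-17 + R)/(R + b)
(k(18, -8) + L(-37, 32))² = ((-7 - 1*18) + (-17 - 37)/(-37 + 32))² = ((-7 - 18) - 54/(-5))² = (-25 - ⅕*(-54))² = (-25 + 54/5)² = (-71/5)² = 5041/25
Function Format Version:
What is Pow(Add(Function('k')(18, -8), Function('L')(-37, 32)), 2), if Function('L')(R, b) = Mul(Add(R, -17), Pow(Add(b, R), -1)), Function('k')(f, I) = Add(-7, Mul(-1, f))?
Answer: Rational(5041, 25) ≈ 201.64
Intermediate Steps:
Function('L')(R, b) = Mul(Pow(Add(R, b), -1), Add(-17, R)) (Function('L')(R, b) = Mul(Add(-17, R), Pow(Add(R, b), -1)) = Mul(Pow(Add(R, b), -1), Add(-17, R)))
Pow(Add(Function('k')(18, -8), Function('L')(-37, 32)), 2) = Pow(Add(Add(-7, Mul(-1, 18)), Mul(Pow(Add(-37, 32), -1), Add(-17, -37))), 2) = Pow(Add(Add(-7, -18), Mul(Pow(-5, -1), -54)), 2) = Pow(Add(-25, Mul(Rational(-1, 5), -54)), 2) = Pow(Add(-25, Rational(54, 5)), 2) = Pow(Rational(-71, 5), 2) = Rational(5041, 25)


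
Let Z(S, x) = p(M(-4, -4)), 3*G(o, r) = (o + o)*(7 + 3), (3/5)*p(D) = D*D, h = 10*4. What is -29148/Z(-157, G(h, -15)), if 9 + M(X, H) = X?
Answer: -87444/845 ≈ -103.48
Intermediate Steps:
M(X, H) = -9 + X
h = 40
p(D) = 5*D**2/3 (p(D) = 5*(D*D)/3 = 5*D**2/3)
G(o, r) = 20*o/3 (G(o, r) = ((o + o)*(7 + 3))/3 = ((2*o)*10)/3 = (20*o)/3 = 20*o/3)
Z(S, x) = 845/3 (Z(S, x) = 5*(-9 - 4)**2/3 = (5/3)*(-13)**2 = (5/3)*169 = 845/3)
-29148/Z(-157, G(h, -15)) = -29148/845/3 = -29148*3/845 = -87444/845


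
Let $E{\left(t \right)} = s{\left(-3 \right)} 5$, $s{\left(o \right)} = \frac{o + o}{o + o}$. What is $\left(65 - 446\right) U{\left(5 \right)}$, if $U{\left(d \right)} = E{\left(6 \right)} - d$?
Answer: $0$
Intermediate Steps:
$s{\left(o \right)} = 1$ ($s{\left(o \right)} = \frac{2 o}{2 o} = 2 o \frac{1}{2 o} = 1$)
$E{\left(t \right)} = 5$ ($E{\left(t \right)} = 1 \cdot 5 = 5$)
$U{\left(d \right)} = 5 - d$
$\left(65 - 446\right) U{\left(5 \right)} = \left(65 - 446\right) \left(5 - 5\right) = - 381 \left(5 - 5\right) = \left(-381\right) 0 = 0$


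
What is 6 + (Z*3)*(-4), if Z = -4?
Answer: 54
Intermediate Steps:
6 + (Z*3)*(-4) = 6 - 4*3*(-4) = 6 - 12*(-4) = 6 + 48 = 54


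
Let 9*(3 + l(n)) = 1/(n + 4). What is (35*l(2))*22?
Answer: -61985/27 ≈ -2295.7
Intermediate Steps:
l(n) = -3 + 1/(9*(4 + n)) (l(n) = -3 + 1/(9*(n + 4)) = -3 + 1/(9*(4 + n)))
(35*l(2))*22 = (35*((-107 - 27*2)/(9*(4 + 2))))*22 = (35*((⅑)*(-107 - 54)/6))*22 = (35*((⅑)*(⅙)*(-161)))*22 = (35*(-161/54))*22 = -5635/54*22 = -61985/27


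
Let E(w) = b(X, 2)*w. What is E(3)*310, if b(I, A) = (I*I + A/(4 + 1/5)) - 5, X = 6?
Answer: 204910/7 ≈ 29273.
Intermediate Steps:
b(I, A) = -5 + I² + 5*A/21 (b(I, A) = (I² + A/(4 + 1*(⅕))) - 5 = (I² + A/(4 + ⅕)) - 5 = (I² + A/(21/5)) - 5 = (I² + 5*A/21) - 5 = -5 + I² + 5*A/21)
E(w) = 661*w/21 (E(w) = (-5 + 6² + (5/21)*2)*w = (-5 + 36 + 10/21)*w = 661*w/21)
E(3)*310 = ((661/21)*3)*310 = (661/7)*310 = 204910/7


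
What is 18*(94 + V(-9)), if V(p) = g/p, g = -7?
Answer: 1706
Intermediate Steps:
V(p) = -7/p
18*(94 + V(-9)) = 18*(94 - 7/(-9)) = 18*(94 - 7*(-⅑)) = 18*(94 + 7/9) = 18*(853/9) = 1706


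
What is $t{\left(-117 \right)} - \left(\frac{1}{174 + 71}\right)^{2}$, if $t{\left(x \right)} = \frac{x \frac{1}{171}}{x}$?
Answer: $\frac{59854}{10264275} \approx 0.0058313$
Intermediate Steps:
$t{\left(x \right)} = \frac{1}{171}$ ($t{\left(x \right)} = \frac{x \frac{1}{171}}{x} = \frac{\frac{1}{171} x}{x} = \frac{1}{171}$)
$t{\left(-117 \right)} - \left(\frac{1}{174 + 71}\right)^{2} = \frac{1}{171} - \left(\frac{1}{174 + 71}\right)^{2} = \frac{1}{171} - \left(\frac{1}{245}\right)^{2} = \frac{1}{171} - \frac{1}{60025} = \frac{59854}{10264275}$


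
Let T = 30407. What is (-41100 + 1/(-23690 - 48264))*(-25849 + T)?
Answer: -6739708124879/35977 ≈ -1.8733e+8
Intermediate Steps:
(-41100 + 1/(-23690 - 48264))*(-25849 + T) = (-41100 + 1/(-23690 - 48264))*(-25849 + 30407) = (-41100 + 1/(-71954))*4558 = (-41100 - 1/71954)*4558 = -2957309401/71954*4558 = -6739708124879/35977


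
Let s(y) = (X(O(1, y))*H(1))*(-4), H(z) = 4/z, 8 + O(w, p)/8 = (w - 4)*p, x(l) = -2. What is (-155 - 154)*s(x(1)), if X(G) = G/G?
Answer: 4944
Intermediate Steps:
O(w, p) = -64 + 8*p*(-4 + w) (O(w, p) = -64 + 8*((w - 4)*p) = -64 + 8*((-4 + w)*p) = -64 + 8*(p*(-4 + w)) = -64 + 8*p*(-4 + w))
X(G) = 1
s(y) = -16 (s(y) = (1*(4/1))*(-4) = (1*(4*1))*(-4) = (1*4)*(-4) = 4*(-4) = -16)
(-155 - 154)*s(x(1)) = (-155 - 154)*(-16) = -309*(-16) = 4944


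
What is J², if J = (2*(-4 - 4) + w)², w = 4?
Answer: 20736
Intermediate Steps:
J = 144 (J = (2*(-4 - 4) + 4)² = (2*(-8) + 4)² = (-16 + 4)² = (-12)² = 144)
J² = 144² = 20736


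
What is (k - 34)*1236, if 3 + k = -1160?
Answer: -1479492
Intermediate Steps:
k = -1163 (k = -3 - 1160 = -1163)
(k - 34)*1236 = (-1163 - 34)*1236 = -1197*1236 = -1479492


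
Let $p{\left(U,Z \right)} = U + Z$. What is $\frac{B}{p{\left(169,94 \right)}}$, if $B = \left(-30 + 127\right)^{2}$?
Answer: $\frac{9409}{263} \approx 35.776$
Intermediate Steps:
$B = 9409$ ($B = 97^{2} = 9409$)
$\frac{B}{p{\left(169,94 \right)}} = \frac{9409}{169 + 94} = \frac{9409}{263}$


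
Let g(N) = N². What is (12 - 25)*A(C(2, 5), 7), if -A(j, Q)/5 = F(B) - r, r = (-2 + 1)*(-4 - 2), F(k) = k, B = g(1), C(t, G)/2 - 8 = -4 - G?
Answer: -325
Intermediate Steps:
C(t, G) = 8 - 2*G (C(t, G) = 16 + 2*(-4 - G) = 16 + (-8 - 2*G) = 8 - 2*G)
B = 1 (B = 1² = 1)
r = 6 (r = -1*(-6) = 6)
A(j, Q) = 25 (A(j, Q) = -5*(1 - 1*6) = -5*(1 - 6) = -5*(-5) = 25)
(12 - 25)*A(C(2, 5), 7) = (12 - 25)*25 = -13*25 = -325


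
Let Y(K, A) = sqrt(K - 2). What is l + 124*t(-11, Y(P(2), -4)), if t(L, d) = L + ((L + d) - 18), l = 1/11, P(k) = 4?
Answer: -54559/11 + 124*sqrt(2) ≈ -4784.5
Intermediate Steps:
l = 1/11 ≈ 0.090909
Y(K, A) = sqrt(-2 + K)
t(L, d) = -18 + d + 2*L (t(L, d) = L + (-18 + L + d) = -18 + d + 2*L)
l + 124*t(-11, Y(P(2), -4)) = 1/11 + 124*(-18 + sqrt(-2 + 4) + 2*(-11)) = 1/11 + 124*(-18 + sqrt(2) - 22) = 1/11 + 124*(-40 + sqrt(2)) = 1/11 + (-4960 + 124*sqrt(2)) = -54559/11 + 124*sqrt(2)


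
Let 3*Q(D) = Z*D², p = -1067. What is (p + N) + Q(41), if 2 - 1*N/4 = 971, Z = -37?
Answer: -77026/3 ≈ -25675.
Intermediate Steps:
N = -3876 (N = 8 - 4*971 = 8 - 3884 = -3876)
Q(D) = -37*D²/3 (Q(D) = (-37*D²)/3 = -37*D²/3)
(p + N) + Q(41) = (-1067 - 3876) - 37/3*41² = -4943 - 37/3*1681 = -4943 - 62197/3 = -77026/3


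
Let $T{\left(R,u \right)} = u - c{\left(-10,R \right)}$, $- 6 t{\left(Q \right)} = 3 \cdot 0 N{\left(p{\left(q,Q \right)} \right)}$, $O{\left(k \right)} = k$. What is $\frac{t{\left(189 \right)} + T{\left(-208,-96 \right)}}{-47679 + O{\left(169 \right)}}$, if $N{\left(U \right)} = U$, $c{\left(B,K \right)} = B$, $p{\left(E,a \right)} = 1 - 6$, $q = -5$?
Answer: $\frac{43}{23755} \approx 0.0018101$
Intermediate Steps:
$p{\left(E,a \right)} = -5$ ($p{\left(E,a \right)} = 1 - 6 = -5$)
$t{\left(Q \right)} = 0$ ($t{\left(Q \right)} = - \frac{3 \cdot 0 \left(-5\right)}{6} = - \frac{0 \left(-5\right)}{6} = \left(- \frac{1}{6}\right) 0 = 0$)
$T{\left(R,u \right)} = 10 + u$ ($T{\left(R,u \right)} = u - -10 = u + 10 = 10 + u$)
$\frac{t{\left(189 \right)} + T{\left(-208,-96 \right)}}{-47679 + O{\left(169 \right)}} = \frac{0 + \left(10 - 96\right)}{-47679 + 169} = \frac{0 - 86}{-47510} = \left(-86\right) \left(- \frac{1}{47510}\right) = \frac{43}{23755}$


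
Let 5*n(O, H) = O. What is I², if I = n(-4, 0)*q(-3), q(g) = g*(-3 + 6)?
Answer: 1296/25 ≈ 51.840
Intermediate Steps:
n(O, H) = O/5
q(g) = 3*g (q(g) = g*3 = 3*g)
I = 36/5 (I = ((⅕)*(-4))*(3*(-3)) = -⅘*(-9) = 36/5 ≈ 7.2000)
I² = (36/5)² = 1296/25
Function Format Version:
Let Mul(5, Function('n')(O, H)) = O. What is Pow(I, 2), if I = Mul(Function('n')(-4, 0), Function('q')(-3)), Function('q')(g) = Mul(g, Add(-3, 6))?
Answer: Rational(1296, 25) ≈ 51.840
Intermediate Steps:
Function('n')(O, H) = Mul(Rational(1, 5), O)
Function('q')(g) = Mul(3, g) (Function('q')(g) = Mul(g, 3) = Mul(3, g))
I = Rational(36, 5) (I = Mul(Mul(Rational(1, 5), -4), Mul(3, -3)) = Mul(Rational(-4, 5), -9) = Rational(36, 5) ≈ 7.2000)
Pow(I, 2) = Pow(Rational(36, 5), 2) = Rational(1296, 25)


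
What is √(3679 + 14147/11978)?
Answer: √528004721402/11978 ≈ 60.664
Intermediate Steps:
√(3679 + 14147/11978) = √(44081209/11978) = √528004721402/11978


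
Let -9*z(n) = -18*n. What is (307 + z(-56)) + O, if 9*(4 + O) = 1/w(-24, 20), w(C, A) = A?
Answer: 34381/180 ≈ 191.01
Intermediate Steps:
z(n) = 2*n (z(n) = -(-2)*n = 2*n)
O = -719/180 (O = -4 + (1/9)/20 = -4 + (1/9)*(1/20) = -4 + 1/180 = -719/180 ≈ -3.9944)
(307 + z(-56)) + O = (307 + 2*(-56)) - 719/180 = (307 - 112) - 719/180 = 195 - 719/180 = 34381/180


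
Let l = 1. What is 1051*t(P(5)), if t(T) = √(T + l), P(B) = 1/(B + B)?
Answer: 1051*√110/10 ≈ 1102.3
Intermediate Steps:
P(B) = 1/(2*B)
t(T) = √(1 + T) (t(T) = √(T + 1) = √(1 + T))
1051*t(P(5)) = 1051*√(1 + (½)/5) = 1051*√(1 + (½)*(⅕)) = 1051*√(1 + ⅒) = 1051*√(11/10) = 1051*(√110/10) = 1051*√110/10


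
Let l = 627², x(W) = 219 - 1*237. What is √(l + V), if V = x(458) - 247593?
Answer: √145518 ≈ 381.47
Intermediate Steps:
x(W) = -18 (x(W) = 219 - 237 = -18)
l = 393129
V = -247611 (V = -18 - 247593 = -247611)
√(l + V) = √(393129 - 247611) = √145518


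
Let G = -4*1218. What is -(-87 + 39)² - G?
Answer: 2568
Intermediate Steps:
G = -4872
-(-87 + 39)² - G = -(-87 + 39)² - 1*(-4872) = -1*(-48)² + 4872 = -1*2304 + 4872 = -2304 + 4872 = 2568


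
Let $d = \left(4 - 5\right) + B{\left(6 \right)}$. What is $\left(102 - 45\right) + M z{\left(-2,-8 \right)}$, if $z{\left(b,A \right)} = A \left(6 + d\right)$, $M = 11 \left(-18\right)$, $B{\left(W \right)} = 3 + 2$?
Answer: $15897$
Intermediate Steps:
$B{\left(W \right)} = 5$
$M = -198$
$d = 4$ ($d = \left(4 - 5\right) + 5 = -1 + 5 = 4$)
$z{\left(b,A \right)} = 10 A$ ($z{\left(b,A \right)} = A \left(6 + 4\right) = A 10 = 10 A$)
$\left(102 - 45\right) + M z{\left(-2,-8 \right)} = \left(102 - 45\right) - 198 \cdot 10 \left(-8\right) = 57 - -15840 = 57 + 15840 = 15897$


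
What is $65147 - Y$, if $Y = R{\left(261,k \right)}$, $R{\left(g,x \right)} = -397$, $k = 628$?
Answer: $65544$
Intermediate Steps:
$Y = -397$
$65147 - Y = 65147 - -397 = 65147 + 397 = 65544$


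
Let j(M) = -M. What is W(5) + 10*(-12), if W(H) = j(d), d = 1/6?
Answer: -721/6 ≈ -120.17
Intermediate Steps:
d = ⅙ ≈ 0.16667
W(H) = -⅙ (W(H) = -1*⅙ = -⅙)
W(5) + 10*(-12) = -⅙ + 10*(-12) = -⅙ - 120 = -721/6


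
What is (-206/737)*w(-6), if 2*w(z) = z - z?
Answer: 0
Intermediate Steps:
w(z) = 0 (w(z) = (z - z)/2 = (1/2)*0 = 0)
(-206/737)*w(-6) = -206/737*0 = 0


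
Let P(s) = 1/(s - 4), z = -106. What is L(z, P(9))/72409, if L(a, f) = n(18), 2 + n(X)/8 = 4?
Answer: 16/72409 ≈ 0.00022097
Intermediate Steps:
P(s) = 1/(-4 + s)
n(X) = 16 (n(X) = -16 + 8*4 = -16 + 32 = 16)
L(a, f) = 16
L(z, P(9))/72409 = 16/72409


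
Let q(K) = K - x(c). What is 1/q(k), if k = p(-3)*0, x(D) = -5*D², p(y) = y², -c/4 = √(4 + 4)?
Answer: 1/640 ≈ 0.0015625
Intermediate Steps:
c = -8*√2 (c = -4*√(4 + 4) = -8*√2 ≈ -11.314)
k = 0 (k = (-3)²*0 = 9*0 = 0)
q(K) = 640 + K (q(K) = K - (-5)*(-8*√2)² = K - (-5)*128 = K - 1*(-640) = K + 640 = 640 + K)
1/q(k) = 1/(640 + 0) = 1/640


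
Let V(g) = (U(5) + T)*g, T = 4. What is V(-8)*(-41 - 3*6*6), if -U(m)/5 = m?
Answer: -25032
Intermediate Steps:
U(m) = -5*m
V(g) = -21*g (V(g) = (-5*5 + 4)*g = (-25 + 4)*g = -21*g)
V(-8)*(-41 - 3*6*6) = (-21*(-8))*(-41 - 3*6*6) = 168*(-41 - 18*6) = 168*(-41 - 108) = 168*(-149) = -25032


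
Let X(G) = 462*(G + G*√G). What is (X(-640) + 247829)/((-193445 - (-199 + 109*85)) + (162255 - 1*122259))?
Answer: 47851/162515 + 473088*I*√10/32503 ≈ 0.29444 + 46.028*I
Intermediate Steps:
X(G) = 462*G + 462*G^(3/2) (X(G) = 462*(G + G^(3/2)) = 462*G + 462*G^(3/2))
(X(-640) + 247829)/((-193445 - (-199 + 109*85)) + (162255 - 1*122259)) = ((462*(-640) + 462*(-640)^(3/2)) + 247829)/((-193445 - (-199 + 109*85)) + (162255 - 1*122259)) = ((-295680 + 462*(-5120*I*√10)) + 247829)/((-193445 - (-199 + 9265)) + (162255 - 122259)) = ((-295680 - 2365440*I*√10) + 247829)/((-193445 - 1*9066) + 39996) = (-47851 - 2365440*I*√10)/((-193445 - 9066) + 39996) = (-47851 - 2365440*I*√10)/(-202511 + 39996) = (-47851 - 2365440*I*√10)/(-162515) = (-47851 - 2365440*I*√10)*(-1/162515) = 47851/162515 + 473088*I*√10/32503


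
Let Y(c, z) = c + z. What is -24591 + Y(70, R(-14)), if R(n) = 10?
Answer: -24511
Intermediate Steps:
-24591 + Y(70, R(-14)) = -24591 + (70 + 10) = -24591 + 80 = -24511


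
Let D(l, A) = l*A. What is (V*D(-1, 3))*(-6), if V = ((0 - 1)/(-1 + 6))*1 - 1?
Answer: -108/5 ≈ -21.600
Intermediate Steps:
D(l, A) = A*l
V = -6/5 (V = -1/5*1 - 1 = -1*⅕*1 - 1 = -⅕*1 - 1 = -⅕ - 1 = -6/5 ≈ -1.2000)
(V*D(-1, 3))*(-6) = -18*(-1)/5*(-6) = -6/5*(-3)*(-6) = (18/5)*(-6) = -108/5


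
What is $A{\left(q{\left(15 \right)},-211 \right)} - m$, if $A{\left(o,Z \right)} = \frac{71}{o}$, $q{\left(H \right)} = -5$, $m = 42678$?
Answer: $- \frac{213461}{5} \approx -42692.0$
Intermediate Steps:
$A{\left(q{\left(15 \right)},-211 \right)} - m = \frac{71}{-5} - 42678 = 71 \left(- \frac{1}{5}\right) - 42678 = - \frac{71}{5} - 42678 = - \frac{213461}{5}$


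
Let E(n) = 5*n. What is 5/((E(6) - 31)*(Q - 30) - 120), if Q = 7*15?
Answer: -1/39 ≈ -0.025641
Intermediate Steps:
Q = 105
5/((E(6) - 31)*(Q - 30) - 120) = 5/((5*6 - 31)*(105 - 30) - 120) = 5/((30 - 31)*75 - 120) = 5/(-1*75 - 120) = 5/(-75 - 120) = 5/(-195) = 5*(-1/195) = -1/39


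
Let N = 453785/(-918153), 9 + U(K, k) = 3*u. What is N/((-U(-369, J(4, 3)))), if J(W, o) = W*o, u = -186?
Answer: -453785/520592751 ≈ -0.00087167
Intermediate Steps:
U(K, k) = -567 (U(K, k) = -9 + 3*(-186) = -9 - 558 = -567)
N = -453785/918153 (N = 453785*(-1/918153) = -453785/918153 ≈ -0.49424)
N/((-U(-369, J(4, 3)))) = -453785/(918153*((-1*(-567)))) = -453785/918153/567 = -453785/918153*1/567 = -453785/520592751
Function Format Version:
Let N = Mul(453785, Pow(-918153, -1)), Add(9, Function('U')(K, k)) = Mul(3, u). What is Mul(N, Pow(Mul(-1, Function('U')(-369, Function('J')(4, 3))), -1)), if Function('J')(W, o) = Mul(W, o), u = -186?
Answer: Rational(-453785, 520592751) ≈ -0.00087167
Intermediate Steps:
Function('U')(K, k) = -567 (Function('U')(K, k) = Add(-9, Mul(3, -186)) = Add(-9, -558) = -567)
N = Rational(-453785, 918153) (N = Mul(453785, Rational(-1, 918153)) = Rational(-453785, 918153) ≈ -0.49424)
Mul(N, Pow(Mul(-1, Function('U')(-369, Function('J')(4, 3))), -1)) = Mul(Rational(-453785, 918153), Pow(Mul(-1, -567), -1)) = Mul(Rational(-453785, 918153), Pow(567, -1)) = Mul(Rational(-453785, 918153), Rational(1, 567)) = Rational(-453785, 520592751)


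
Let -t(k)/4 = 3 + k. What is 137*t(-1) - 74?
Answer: -1170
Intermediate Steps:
t(k) = -12 - 4*k (t(k) = -4*(3 + k) = -12 - 4*k)
137*t(-1) - 74 = 137*(-12 - 4*(-1)) - 74 = 137*(-12 + 4) - 74 = 137*(-8) - 74 = -1096 - 74 = -1170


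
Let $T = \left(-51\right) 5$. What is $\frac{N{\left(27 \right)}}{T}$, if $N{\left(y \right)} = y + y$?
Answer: $- \frac{18}{85} \approx -0.21176$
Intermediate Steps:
$T = -255$
$N{\left(y \right)} = 2 y$
$\frac{N{\left(27 \right)}}{T} = \frac{2 \cdot 27}{-255} = 54 \left(- \frac{1}{255}\right) = - \frac{18}{85}$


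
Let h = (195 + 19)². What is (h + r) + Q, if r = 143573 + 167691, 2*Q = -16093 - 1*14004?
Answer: 684023/2 ≈ 3.4201e+5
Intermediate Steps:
Q = -30097/2 (Q = (-16093 - 1*14004)/2 = (-16093 - 14004)/2 = (½)*(-30097) = -30097/2 ≈ -15049.)
r = 311264
h = 45796 (h = 214² = 45796)
(h + r) + Q = (45796 + 311264) - 30097/2 = 357060 - 30097/2 = 684023/2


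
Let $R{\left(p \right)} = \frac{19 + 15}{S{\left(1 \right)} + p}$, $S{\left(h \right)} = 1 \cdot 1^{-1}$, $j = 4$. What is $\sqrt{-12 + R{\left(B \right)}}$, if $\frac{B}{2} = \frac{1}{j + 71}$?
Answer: $\frac{\sqrt{125202}}{77} \approx 4.5953$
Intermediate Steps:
$S{\left(h \right)} = 1$ ($S{\left(h \right)} = 1 \cdot 1 = 1$)
$B = \frac{2}{75}$ ($B = \frac{2}{4 + 71} = \frac{2}{75} \approx 0.026667$)
$R{\left(p \right)} = \frac{34}{1 + p}$ ($R{\left(p \right)} = \frac{19 + 15}{1 + p} = \frac{34}{1 + p}$)
$\sqrt{-12 + R{\left(B \right)}} = \sqrt{-12 + \frac{34}{1 + \frac{2}{75}}} = \sqrt{-12 + \frac{34}{\frac{77}{75}}} = \sqrt{-12 + 34 \cdot \frac{75}{77}} = \sqrt{-12 + \frac{2550}{77}} = \sqrt{\frac{1626}{77}} = \frac{\sqrt{125202}}{77}$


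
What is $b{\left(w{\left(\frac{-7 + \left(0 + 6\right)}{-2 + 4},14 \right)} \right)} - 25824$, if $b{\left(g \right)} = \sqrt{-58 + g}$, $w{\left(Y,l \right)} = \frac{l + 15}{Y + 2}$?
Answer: $-25824 + \frac{2 i \sqrt{87}}{3} \approx -25824.0 + 6.2183 i$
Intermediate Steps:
$w{\left(Y,l \right)} = \frac{15 + l}{2 + Y}$
$b{\left(w{\left(\frac{-7 + \left(0 + 6\right)}{-2 + 4},14 \right)} \right)} - 25824 = \sqrt{-58 + \frac{15 + 14}{2 + \frac{-7 + \left(0 + 6\right)}{-2 + 4}}} - 25824 = \sqrt{-58 + \frac{1}{2 + \frac{-7 + 6}{2}} \cdot 29} - 25824 = \sqrt{-58 + \frac{1}{2 - \frac{1}{2}} \cdot 29} - 25824 = \sqrt{-58 + \frac{1}{\frac{3}{2}} \cdot 29} - 25824 = \sqrt{-58 + \frac{2}{3} \cdot 29} - 25824 = \sqrt{-58 + \frac{58}{3}} - 25824 = \sqrt{- \frac{116}{3}} - 25824 = \frac{2 i \sqrt{87}}{3} - 25824 = -25824 + \frac{2 i \sqrt{87}}{3}$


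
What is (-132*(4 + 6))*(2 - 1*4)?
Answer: 2640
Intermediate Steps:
(-132*(4 + 6))*(2 - 1*4) = (-132*10)*(2 - 4) = -44*30*(-2) = -1320*(-2) = 2640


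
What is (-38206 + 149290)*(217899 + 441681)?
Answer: 73268784720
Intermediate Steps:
(-38206 + 149290)*(217899 + 441681) = 111084*659580 = 73268784720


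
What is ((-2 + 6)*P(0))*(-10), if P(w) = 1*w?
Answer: 0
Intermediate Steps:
P(w) = w
((-2 + 6)*P(0))*(-10) = ((-2 + 6)*0)*(-10) = (4*0)*(-10) = 0*(-10) = 0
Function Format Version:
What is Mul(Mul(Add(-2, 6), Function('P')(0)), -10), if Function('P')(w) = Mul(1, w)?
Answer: 0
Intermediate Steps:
Function('P')(w) = w
Mul(Mul(Add(-2, 6), Function('P')(0)), -10) = Mul(Mul(Add(-2, 6), 0), -10) = Mul(Mul(4, 0), -10) = Mul(0, -10) = 0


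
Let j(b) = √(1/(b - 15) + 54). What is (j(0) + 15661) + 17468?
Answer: 33129 + √12135/15 ≈ 33136.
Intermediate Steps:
j(b) = √(54 + 1/(-15 + b)) (j(b) = √(1/(-15 + b) + 54) = √(54 + 1/(-15 + b)))
(j(0) + 15661) + 17468 = (√((-809 + 54*0)/(-15 + 0)) + 15661) + 17468 = (√((-809 + 0)/(-15)) + 15661) + 17468 = (√(-1/15*(-809)) + 15661) + 17468 = (√(809/15) + 15661) + 17468 = (√12135/15 + 15661) + 17468 = (15661 + √12135/15) + 17468 = 33129 + √12135/15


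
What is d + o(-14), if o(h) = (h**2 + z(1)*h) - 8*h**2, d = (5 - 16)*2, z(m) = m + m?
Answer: -1422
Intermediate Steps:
z(m) = 2*m
d = -22 (d = -11*2 = -22)
o(h) = -7*h**2 + 2*h (o(h) = (h**2 + (2*1)*h) - 8*h**2 = (h**2 + 2*h) - 8*h**2 = -7*h**2 + 2*h)
d + o(-14) = -22 - 14*(2 - 7*(-14)) = -22 - 14*(2 + 98) = -22 - 14*100 = -22 - 1400 = -1422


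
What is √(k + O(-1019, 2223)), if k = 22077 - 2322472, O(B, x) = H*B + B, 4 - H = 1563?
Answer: I*√712793 ≈ 844.27*I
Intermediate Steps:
H = -1559 (H = 4 - 1*1563 = 4 - 1563 = -1559)
O(B, x) = -1558*B (O(B, x) = -1559*B + B = -1558*B)
k = -2300395
√(k + O(-1019, 2223)) = √(-2300395 - 1558*(-1019)) = √(-2300395 + 1587602) = √(-712793) = I*√712793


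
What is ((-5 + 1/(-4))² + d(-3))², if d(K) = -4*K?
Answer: 400689/256 ≈ 1565.2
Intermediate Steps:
((-5 + 1/(-4))² + d(-3))² = ((-5 + 1/(-4))² - 4*(-3))² = ((-5 - ¼)² + 12)² = ((-21/4)² + 12)² = (441/16 + 12)² = (633/16)² = 400689/256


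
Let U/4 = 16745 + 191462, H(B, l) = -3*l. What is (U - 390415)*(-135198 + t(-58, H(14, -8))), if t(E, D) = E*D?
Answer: -60429191670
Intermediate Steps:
t(E, D) = D*E
U = 832828 (U = 4*(16745 + 191462) = 4*208207 = 832828)
(U - 390415)*(-135198 + t(-58, H(14, -8))) = (832828 - 390415)*(-135198 - 3*(-8)*(-58)) = 442413*(-135198 + 24*(-58)) = 442413*(-135198 - 1392) = 442413*(-136590) = -60429191670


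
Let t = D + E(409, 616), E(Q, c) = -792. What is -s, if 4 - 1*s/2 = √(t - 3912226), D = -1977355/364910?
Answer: -8 + 3*I*√2315802182308706/36491 ≈ -8.0 + 3956.3*I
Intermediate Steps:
D = -395471/72982 (D = -1977355*1/364910 = -395471/72982 ≈ -5.4187)
t = -58197215/72982 (t = -395471/72982 - 792 = -58197215/72982 ≈ -797.42)
s = 8 - 3*I*√2315802182308706/36491 (s = 8 - 2*√(-58197215/72982 - 3912226) = 8 - 3*I*√2315802182308706/36491 ≈ 8.0 - 3956.3*I)
-s = -(8 - 3*I*√2315802182308706/36491) = -8 + 3*I*√2315802182308706/36491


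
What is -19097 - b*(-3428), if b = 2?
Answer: -12241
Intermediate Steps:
-19097 - b*(-3428) = -19097 - 2*(-3428) = -19097 - 1*(-6856) = -19097 + 6856 = -12241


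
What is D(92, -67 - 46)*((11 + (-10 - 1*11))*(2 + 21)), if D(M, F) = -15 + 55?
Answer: -9200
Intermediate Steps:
D(M, F) = 40
D(92, -67 - 46)*((11 + (-10 - 1*11))*(2 + 21)) = 40*((11 + (-10 - 1*11))*(2 + 21)) = 40*((11 + (-10 - 11))*23) = 40*((11 - 21)*23) = 40*(-10*23) = 40*(-230) = -9200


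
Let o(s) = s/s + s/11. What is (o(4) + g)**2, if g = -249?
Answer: 7420176/121 ≈ 61324.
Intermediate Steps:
o(s) = 1 + s/11 (o(s) = 1 + s*(1/11) = 1 + s/11)
(o(4) + g)**2 = ((1 + (1/11)*4) - 249)**2 = ((1 + 4/11) - 249)**2 = (15/11 - 249)**2 = (-2724/11)**2 = 7420176/121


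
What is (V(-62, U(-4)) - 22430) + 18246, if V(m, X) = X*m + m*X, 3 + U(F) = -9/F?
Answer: -4091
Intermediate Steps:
U(F) = -3 - 9/F
V(m, X) = 2*X*m (V(m, X) = X*m + X*m = 2*X*m)
(V(-62, U(-4)) - 22430) + 18246 = (2*(-3 - 9/(-4))*(-62) - 22430) + 18246 = (2*(-3 - 9*(-1/4))*(-62) - 22430) + 18246 = (2*(-3 + 9/4)*(-62) - 22430) + 18246 = (2*(-3/4)*(-62) - 22430) + 18246 = (93 - 22430) + 18246 = -22337 + 18246 = -4091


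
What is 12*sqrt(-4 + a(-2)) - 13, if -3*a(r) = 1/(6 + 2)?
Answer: -13 + I*sqrt(582) ≈ -13.0 + 24.125*I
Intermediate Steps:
a(r) = -1/24 (a(r) = -1/(3*(6 + 2)) = -1/3/8 = -1/3*1/8 = -1/24)
12*sqrt(-4 + a(-2)) - 13 = 12*sqrt(-4 - 1/24) - 13 = 12*sqrt(-97/24) - 13 = 12*(I*sqrt(582)/12) - 13 = I*sqrt(582) - 13 = -13 + I*sqrt(582)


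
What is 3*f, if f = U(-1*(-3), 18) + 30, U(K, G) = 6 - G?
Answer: 54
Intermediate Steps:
f = 18 (f = (6 - 1*18) + 30 = (6 - 18) + 30 = -12 + 30 = 18)
3*f = 3*18 = 54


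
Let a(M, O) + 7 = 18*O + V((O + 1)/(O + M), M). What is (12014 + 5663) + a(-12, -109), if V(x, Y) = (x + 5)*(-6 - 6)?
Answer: 1892112/121 ≈ 15637.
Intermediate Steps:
V(x, Y) = -60 - 12*x (V(x, Y) = (5 + x)*(-12) = -60 - 12*x)
a(M, O) = -67 + 18*O - 12*(1 + O)/(M + O) (a(M, O) = -7 + (18*O + (-60 - 12*(O + 1)/(O + M))) = -7 + (18*O + (-60 - 12*(1 + O)/(M + O))) = -7 + (-60 + 18*O - 12*(1 + O)/(M + O)) = -67 + 18*O - 12*(1 + O)/(M + O))
(12014 + 5663) + a(-12, -109) = (12014 + 5663) + (-12 - 12*(-109) + (-67 + 18*(-109))*(-12 - 109))/(-12 - 109) = 17677 + (-12 + 1308 + (-67 - 1962)*(-121))/(-121) = 17677 - (-12 + 1308 - 2029*(-121))/121 = 17677 - (-12 + 1308 + 245509)/121 = 17677 - 1/121*246805 = 17677 - 246805/121 = 1892112/121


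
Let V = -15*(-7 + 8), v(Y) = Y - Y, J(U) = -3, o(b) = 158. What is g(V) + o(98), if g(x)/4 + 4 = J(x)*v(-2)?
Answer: 142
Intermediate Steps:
v(Y) = 0
V = -15 (V = -15*1 = -15)
g(x) = -16 (g(x) = -16 + 4*(-3*0) = -16 + 4*0 = -16 + 0 = -16)
g(V) + o(98) = -16 + 158 = 142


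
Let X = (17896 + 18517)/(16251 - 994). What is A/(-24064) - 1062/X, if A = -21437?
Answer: -389126818295/876242432 ≈ -444.09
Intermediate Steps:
X = 36413/15257 ≈ 2.3866
A/(-24064) - 1062/X = -21437/(-24064) - 1062/36413/15257 = -21437*(-1/24064) - 1062*15257/36413 = 21437/24064 - 16202934/36413 = -389126818295/876242432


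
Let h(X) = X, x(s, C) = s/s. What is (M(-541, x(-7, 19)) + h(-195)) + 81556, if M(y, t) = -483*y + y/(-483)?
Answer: 165507253/483 ≈ 3.4267e+5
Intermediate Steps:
x(s, C) = 1
M(y, t) = -233290*y/483 (M(y, t) = -483*y + y*(-1/483) = -483*y - y/483 = -233290*y/483)
(M(-541, x(-7, 19)) + h(-195)) + 81556 = (-233290/483*(-541) - 195) + 81556 = (126209890/483 - 195) + 81556 = 126115705/483 + 81556 = 165507253/483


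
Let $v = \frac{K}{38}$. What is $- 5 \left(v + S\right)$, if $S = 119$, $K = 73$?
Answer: $- \frac{22975}{38} \approx -604.61$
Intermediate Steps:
$v = \frac{73}{38} \approx 1.9211$
$- 5 \left(v + S\right) = - 5 \left(\frac{73}{38} + 119\right) = \left(-5\right) \frac{4595}{38} = - \frac{22975}{38}$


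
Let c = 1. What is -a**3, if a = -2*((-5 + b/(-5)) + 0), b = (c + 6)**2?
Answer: -3241792/125 ≈ -25934.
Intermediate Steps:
b = 49 (b = (1 + 6)**2 = 7**2 = 49)
a = 148/5 (a = -2*((-5 + 49/(-5)) + 0) = -2*((-5 - 1/5*49) + 0) = -2*((-5 - 49/5) + 0) = -2*(-74/5 + 0) = -2*(-74/5) = 148/5 ≈ 29.600)
-a**3 = -(148/5)**3 = -1*3241792/125 = -3241792/125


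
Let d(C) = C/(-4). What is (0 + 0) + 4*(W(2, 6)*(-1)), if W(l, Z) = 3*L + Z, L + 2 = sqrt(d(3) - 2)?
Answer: -6*I*sqrt(11) ≈ -19.9*I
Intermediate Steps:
d(C) = -C/4 (d(C) = C*(-1/4) = -C/4)
L = -2 + I*sqrt(11)/2 (L = -2 + sqrt(-1/4*3 - 2) = -2 + sqrt(-3/4 - 2) = -2 + sqrt(-11/4) = -2 + I*sqrt(11)/2 ≈ -2.0 + 1.6583*I)
W(l, Z) = -6 + Z + 3*I*sqrt(11)/2 (W(l, Z) = 3*(-2 + I*sqrt(11)/2) + Z = (-6 + 3*I*sqrt(11)/2) + Z = -6 + Z + 3*I*sqrt(11)/2)
(0 + 0) + 4*(W(2, 6)*(-1)) = (0 + 0) + 4*((-6 + 6 + 3*I*sqrt(11)/2)*(-1)) = 0 + 4*((3*I*sqrt(11)/2)*(-1)) = 0 + 4*(-3*I*sqrt(11)/2) = 0 - 6*I*sqrt(11) = -6*I*sqrt(11)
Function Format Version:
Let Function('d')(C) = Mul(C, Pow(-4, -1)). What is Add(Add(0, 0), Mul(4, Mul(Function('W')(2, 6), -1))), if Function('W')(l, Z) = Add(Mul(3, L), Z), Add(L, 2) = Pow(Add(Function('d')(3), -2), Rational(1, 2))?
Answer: Mul(-6, I, Pow(11, Rational(1, 2))) ≈ Mul(-19.900, I)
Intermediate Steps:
Function('d')(C) = Mul(Rational(-1, 4), C) (Function('d')(C) = Mul(C, Rational(-1, 4)) = Mul(Rational(-1, 4), C))
L = Add(-2, Mul(Rational(1, 2), I, Pow(11, Rational(1, 2)))) (L = Add(-2, Pow(Add(Mul(Rational(-1, 4), 3), -2), Rational(1, 2))) = Add(-2, Pow(Add(Rational(-3, 4), -2), Rational(1, 2))) = Add(-2, Pow(Rational(-11, 4), Rational(1, 2))) = Add(-2, Mul(Rational(1, 2), I, Pow(11, Rational(1, 2)))) ≈ Add(-2.0000, Mul(1.6583, I)))
Function('W')(l, Z) = Add(-6, Z, Mul(Rational(3, 2), I, Pow(11, Rational(1, 2)))) (Function('W')(l, Z) = Add(Mul(3, Add(-2, Mul(Rational(1, 2), I, Pow(11, Rational(1, 2))))), Z) = Add(Add(-6, Mul(Rational(3, 2), I, Pow(11, Rational(1, 2)))), Z) = Add(-6, Z, Mul(Rational(3, 2), I, Pow(11, Rational(1, 2)))))
Add(Add(0, 0), Mul(4, Mul(Function('W')(2, 6), -1))) = Add(Add(0, 0), Mul(4, Mul(Add(-6, 6, Mul(Rational(3, 2), I, Pow(11, Rational(1, 2)))), -1))) = Add(0, Mul(4, Mul(Mul(Rational(3, 2), I, Pow(11, Rational(1, 2))), -1))) = Add(0, Mul(4, Mul(Rational(-3, 2), I, Pow(11, Rational(1, 2))))) = Add(0, Mul(-6, I, Pow(11, Rational(1, 2)))) = Mul(-6, I, Pow(11, Rational(1, 2)))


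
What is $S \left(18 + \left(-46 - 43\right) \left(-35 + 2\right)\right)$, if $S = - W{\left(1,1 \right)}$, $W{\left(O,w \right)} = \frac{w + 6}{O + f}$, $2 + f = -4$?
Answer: $4137$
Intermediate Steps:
$f = -6$ ($f = -2 - 4 = -6$)
$W{\left(O,w \right)} = \frac{6 + w}{-6 + O}$ ($W{\left(O,w \right)} = \frac{w + 6}{O - 6} = \frac{6 + w}{-6 + O}$)
$S = \frac{7}{5}$ ($S = - \frac{6 + 1}{-6 + 1} = - \frac{7}{-5} = - \frac{\left(-1\right) 7}{5} = \left(-1\right) \left(- \frac{7}{5}\right) = \frac{7}{5} \approx 1.4$)
$S \left(18 + \left(-46 - 43\right) \left(-35 + 2\right)\right) = \frac{7 \left(18 + \left(-46 - 43\right) \left(-35 + 2\right)\right)}{5} = \frac{7 \left(18 - -2937\right)}{5} = \frac{7 \left(18 + 2937\right)}{5} = \frac{7}{5} \cdot 2955 = 4137$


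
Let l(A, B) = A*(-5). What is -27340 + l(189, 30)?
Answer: -28285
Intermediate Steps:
l(A, B) = -5*A
-27340 + l(189, 30) = -27340 - 5*189 = -27340 - 945 = -28285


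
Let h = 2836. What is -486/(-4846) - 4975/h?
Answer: -11365277/6871628 ≈ -1.6539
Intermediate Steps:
-486/(-4846) - 4975/h = -486/(-4846) - 4975/2836 = -486*(-1/4846) - 4975*1/2836 = 243/2423 - 4975/2836 = -11365277/6871628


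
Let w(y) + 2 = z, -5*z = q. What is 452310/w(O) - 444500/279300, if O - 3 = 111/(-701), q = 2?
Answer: -150394345/798 ≈ -1.8846e+5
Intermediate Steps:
O = 1992/701 (O = 3 + 111/(-701) = 3 + 111*(-1/701) = 3 - 111/701 = 1992/701 ≈ 2.8417)
z = -2/5 (z = -1/5*2 = -2/5 ≈ -0.40000)
w(y) = -12/5 (w(y) = -2 - 2/5 = -12/5)
452310/w(O) - 444500/279300 = 452310/(-12/5) - 444500/279300 = 452310*(-5/12) - 444500*1/279300 = -376925/2 - 635/399 = -150394345/798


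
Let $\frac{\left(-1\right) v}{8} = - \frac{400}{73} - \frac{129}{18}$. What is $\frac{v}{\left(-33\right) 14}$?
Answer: $- \frac{11078}{50589} \approx -0.21898$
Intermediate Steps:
$v = \frac{22156}{219}$ ($v = - 8 \left(- \frac{400}{73} - \frac{129}{18}\right) = - 8 \left(\left(-400\right) \frac{1}{73} - \frac{43}{6}\right) = - 8 \left(- \frac{400}{73} - \frac{43}{6}\right) = \left(-8\right) \left(- \frac{5539}{438}\right) = \frac{22156}{219} \approx 101.17$)
$\frac{v}{\left(-33\right) 14} = \frac{22156}{219 \left(\left(-33\right) 14\right)} = \frac{22156}{219 \left(-462\right)} = \frac{22156}{219} \left(- \frac{1}{462}\right) = - \frac{11078}{50589}$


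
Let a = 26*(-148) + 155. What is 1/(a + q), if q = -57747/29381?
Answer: -29381/108561780 ≈ -0.00027064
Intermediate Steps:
q = -57747/29381 (q = -57747*1/29381 = -57747/29381 ≈ -1.9655)
a = -3693 (a = -3848 + 155 = -3693)
1/(a + q) = 1/(-3693 - 57747/29381) = 1/(-108561780/29381) = -29381/108561780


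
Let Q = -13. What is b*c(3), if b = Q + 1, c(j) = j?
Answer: -36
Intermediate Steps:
b = -12 (b = -13 + 1 = -12)
b*c(3) = -12*3 = -36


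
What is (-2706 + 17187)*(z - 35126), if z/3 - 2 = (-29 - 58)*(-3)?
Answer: -497234097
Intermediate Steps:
z = 789 (z = 6 + 3*((-29 - 58)*(-3)) = 6 + 3*(-87*(-3)) = 6 + 3*261 = 6 + 783 = 789)
(-2706 + 17187)*(z - 35126) = (-2706 + 17187)*(789 - 35126) = 14481*(-34337) = -497234097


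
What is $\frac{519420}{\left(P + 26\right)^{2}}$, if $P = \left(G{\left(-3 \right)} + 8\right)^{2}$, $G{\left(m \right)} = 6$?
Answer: $\frac{43285}{4107} \approx 10.539$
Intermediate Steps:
$P = 196$ ($P = \left(6 + 8\right)^{2} = 14^{2} = 196$)
$\frac{519420}{\left(P + 26\right)^{2}} = \frac{519420}{\left(196 + 26\right)^{2}} = \frac{519420}{222^{2}} = \frac{519420}{49284} = 519420 \cdot \frac{1}{49284} = \frac{43285}{4107}$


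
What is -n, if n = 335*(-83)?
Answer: 27805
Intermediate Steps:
n = -27805
-n = -1*(-27805) = 27805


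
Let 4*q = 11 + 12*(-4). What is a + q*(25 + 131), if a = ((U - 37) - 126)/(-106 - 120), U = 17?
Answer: -162986/113 ≈ -1442.4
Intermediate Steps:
q = -37/4 (q = (11 + 12*(-4))/4 = (11 - 48)/4 = (¼)*(-37) = -37/4 ≈ -9.2500)
a = 73/113 (a = ((17 - 37) - 126)/(-106 - 120) = (-20 - 126)/(-226) = -146*(-1/226) = 73/113 ≈ 0.64602)
a + q*(25 + 131) = 73/113 - 37*(25 + 131)/4 = 73/113 - 37/4*156 = 73/113 - 1443 = -162986/113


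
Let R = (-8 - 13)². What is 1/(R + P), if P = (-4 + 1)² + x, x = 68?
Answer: 1/518 ≈ 0.0019305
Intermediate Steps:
P = 77 (P = (-4 + 1)² + 68 = (-3)² + 68 = 9 + 68 = 77)
R = 441 (R = (-21)² = 441)
1/(R + P) = 1/(441 + 77) = 1/518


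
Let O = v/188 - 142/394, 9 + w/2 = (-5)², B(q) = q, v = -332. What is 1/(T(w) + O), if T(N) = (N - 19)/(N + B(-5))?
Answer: -249993/411209 ≈ -0.60795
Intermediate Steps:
w = 32 (w = -18 + 2*(-5)² = -18 + 2*25 = -18 + 50 = 32)
T(N) = (-19 + N)/(-5 + N) (T(N) = (N - 19)/(N - 5) = (-19 + N)/(-5 + N))
O = -19688/9259 (O = -332/188 - 142/394 = -332*1/188 - 142*1/394 = -83/47 - 71/197 = -19688/9259 ≈ -2.1264)
1/(T(w) + O) = 1/((-19 + 32)/(-5 + 32) - 19688/9259) = 1/(13/27 - 19688/9259) = 1/(-411209/249993) = -249993/411209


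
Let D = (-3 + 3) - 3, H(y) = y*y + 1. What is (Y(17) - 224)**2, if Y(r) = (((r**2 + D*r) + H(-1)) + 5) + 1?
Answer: 484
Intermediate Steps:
H(y) = 1 + y**2 (H(y) = y**2 + 1 = 1 + y**2)
D = -3 (D = 0 - 3 = -3)
Y(r) = 8 + r**2 - 3*r (Y(r) = (((r**2 - 3*r) + (1 + (-1)**2)) + 5) + 1 = (((r**2 - 3*r) + (1 + 1)) + 5) + 1 = (((r**2 - 3*r) + 2) + 5) + 1 = ((2 + r**2 - 3*r) + 5) + 1 = (7 + r**2 - 3*r) + 1 = 8 + r**2 - 3*r)
(Y(17) - 224)**2 = ((8 + 17**2 - 3*17) - 224)**2 = ((8 + 289 - 51) - 224)**2 = (246 - 224)**2 = 22**2 = 484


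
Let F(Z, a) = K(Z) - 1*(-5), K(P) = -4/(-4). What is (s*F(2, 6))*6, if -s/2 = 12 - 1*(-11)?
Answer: -1656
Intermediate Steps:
K(P) = 1 (K(P) = -4*(-¼) = 1)
F(Z, a) = 6 (F(Z, a) = 1 - 1*(-5) = 1 + 5 = 6)
s = -46 (s = -2*(12 - 1*(-11)) = -2*(12 + 11) = -2*23 = -46)
(s*F(2, 6))*6 = -46*6*6 = -276*6 = -1656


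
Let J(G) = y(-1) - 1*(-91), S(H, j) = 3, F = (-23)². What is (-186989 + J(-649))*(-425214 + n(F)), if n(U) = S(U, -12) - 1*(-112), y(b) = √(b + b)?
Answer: 79450152902 - 425099*I*√2 ≈ 7.945e+10 - 6.0118e+5*I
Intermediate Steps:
F = 529
y(b) = √2*√b (y(b) = √(2*b) = √2*√b)
n(U) = 115 (n(U) = 3 - 1*(-112) = 3 + 112 = 115)
J(G) = 91 + I*√2 (J(G) = √2*√(-1) - 1*(-91) = √2*I + 91 = I*√2 + 91 = 91 + I*√2)
(-186989 + J(-649))*(-425214 + n(F)) = (-186989 + (91 + I*√2))*(-425214 + 115) = (-186898 + I*√2)*(-425099) = 79450152902 - 425099*I*√2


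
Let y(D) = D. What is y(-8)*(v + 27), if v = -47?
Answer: 160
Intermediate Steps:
y(-8)*(v + 27) = -8*(-47 + 27) = -8*(-20) = 160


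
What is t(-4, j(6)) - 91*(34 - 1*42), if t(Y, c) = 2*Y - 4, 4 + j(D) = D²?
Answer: 716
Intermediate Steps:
j(D) = -4 + D²
t(Y, c) = -4 + 2*Y
t(-4, j(6)) - 91*(34 - 1*42) = (-4 + 2*(-4)) - 91*(34 - 1*42) = (-4 - 8) - 91*(34 - 42) = -12 - 91*(-8) = -12 + 728 = 716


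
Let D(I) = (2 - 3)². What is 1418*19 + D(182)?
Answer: 26943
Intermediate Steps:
D(I) = 1 (D(I) = (-1)² = 1)
1418*19 + D(182) = 1418*19 + 1 = 26942 + 1 = 26943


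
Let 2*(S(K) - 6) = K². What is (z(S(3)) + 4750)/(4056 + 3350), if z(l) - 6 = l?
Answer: 9533/14812 ≈ 0.64360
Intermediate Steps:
S(K) = 6 + K²/2
z(l) = 6 + l
(z(S(3)) + 4750)/(4056 + 3350) = ((6 + (6 + (½)*3²)) + 4750)/(4056 + 3350) = ((6 + (6 + (½)*9)) + 4750)/7406 = ((6 + (6 + 9/2)) + 4750)*(1/7406) = ((6 + 21/2) + 4750)*(1/7406) = (33/2 + 4750)*(1/7406) = (9533/2)*(1/7406) = 9533/14812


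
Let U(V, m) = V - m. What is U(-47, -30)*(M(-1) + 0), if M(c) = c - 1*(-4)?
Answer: -51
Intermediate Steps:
M(c) = 4 + c (M(c) = c + 4 = 4 + c)
U(-47, -30)*(M(-1) + 0) = (-47 - 1*(-30))*((4 - 1) + 0) = (-47 + 30)*(3 + 0) = -17*3 = -51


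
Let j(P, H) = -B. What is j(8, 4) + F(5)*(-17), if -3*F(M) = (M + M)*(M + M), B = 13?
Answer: 1661/3 ≈ 553.67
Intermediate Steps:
j(P, H) = -13 (j(P, H) = -1*13 = -13)
F(M) = -4*M²/3 (F(M) = -(M + M)*(M + M)/3 = -2*M*2*M/3 = -4*M²/3)
j(8, 4) + F(5)*(-17) = -13 - 4/3*5²*(-17) = -13 - 4/3*25*(-17) = -13 - 100/3*(-17) = -13 + 1700/3 = 1661/3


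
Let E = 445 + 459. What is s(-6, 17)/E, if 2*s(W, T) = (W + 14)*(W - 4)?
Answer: -5/113 ≈ -0.044248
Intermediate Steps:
E = 904
s(W, T) = (-4 + W)*(14 + W)/2 (s(W, T) = ((W + 14)*(W - 4))/2 = ((14 + W)*(-4 + W))/2 = ((-4 + W)*(14 + W))/2 = (-4 + W)*(14 + W)/2)
s(-6, 17)/E = (-28 + (½)*(-6)² + 5*(-6))/904 = (-28 + (½)*36 - 30)*(1/904) = (-28 + 18 - 30)*(1/904) = -40*1/904 = -5/113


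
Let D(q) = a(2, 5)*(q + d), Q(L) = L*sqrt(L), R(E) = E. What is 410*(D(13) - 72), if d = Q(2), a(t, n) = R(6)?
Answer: 2460 + 4920*sqrt(2) ≈ 9417.9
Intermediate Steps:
a(t, n) = 6
Q(L) = L**(3/2)
d = 2*sqrt(2) (d = 2**(3/2) = 2*sqrt(2) ≈ 2.8284)
D(q) = 6*q + 12*sqrt(2) (D(q) = 6*(q + 2*sqrt(2)) = 6*q + 12*sqrt(2))
410*(D(13) - 72) = 410*((6*13 + 12*sqrt(2)) - 72) = 410*((78 + 12*sqrt(2)) - 72) = 410*(6 + 12*sqrt(2)) = 2460 + 4920*sqrt(2)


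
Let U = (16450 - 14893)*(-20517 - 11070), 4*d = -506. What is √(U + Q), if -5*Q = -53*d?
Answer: I*√4918229990/10 ≈ 7013.0*I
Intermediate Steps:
d = -253/2 (d = (¼)*(-506) = -253/2 ≈ -126.50)
U = -49180959 (U = 1557*(-31587) = -49180959)
Q = -13409/10 (Q = -(-53)*(-253)/(5*2) = -⅕*13409/2 = -13409/10 ≈ -1340.9)
√(U + Q) = √(-49180959 - 13409/10) = √(-491822999/10) = I*√4918229990/10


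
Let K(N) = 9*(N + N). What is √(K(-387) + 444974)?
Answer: 2*√109502 ≈ 661.82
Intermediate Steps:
K(N) = 18*N (K(N) = 9*(2*N) = 18*N)
√(K(-387) + 444974) = √(18*(-387) + 444974) = √(-6966 + 444974) = √438008 = 2*√109502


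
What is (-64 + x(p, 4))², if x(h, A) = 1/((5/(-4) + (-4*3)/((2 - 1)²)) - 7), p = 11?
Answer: 26915344/6561 ≈ 4102.3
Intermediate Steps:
x(h, A) = -4/81 (x(h, A) = 1/((5*(-¼) - 12/(1²)) - 7) = 1/((-5/4 - 12/1) - 7) = 1/((-5/4 - 12*1) - 7) = 1/((-5/4 - 12) - 7) = 1/(-53/4 - 7) = 1/(-81/4) = -4/81)
(-64 + x(p, 4))² = (-64 - 4/81)² = (-5188/81)² = 26915344/6561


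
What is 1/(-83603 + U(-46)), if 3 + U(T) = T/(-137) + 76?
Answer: -137/11443564 ≈ -1.1972e-5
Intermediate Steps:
U(T) = 73 - T/137 (U(T) = -3 + (T/(-137) + 76) = -3 + (T*(-1/137) + 76) = -3 + (-T/137 + 76) = -3 + (76 - T/137) = 73 - T/137)
1/(-83603 + U(-46)) = 1/(-83603 + (73 - 1/137*(-46))) = 1/(-83603 + (73 + 46/137)) = 1/(-83603 + 10047/137) = 1/(-11443564/137) = -137/11443564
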